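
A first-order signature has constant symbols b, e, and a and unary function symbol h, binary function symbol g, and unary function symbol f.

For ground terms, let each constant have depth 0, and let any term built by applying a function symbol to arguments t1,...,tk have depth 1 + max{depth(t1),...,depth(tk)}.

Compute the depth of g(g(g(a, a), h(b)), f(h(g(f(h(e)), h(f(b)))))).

6

depth(g(a, a)) = 1 + max(0, 0) = 1
depth(h(b)) = 1 + depth(b) = 1 + 0 = 1
depth(g(g(a, a), h(b))) = 1 + max(1, 1) = 2
depth(h(e)) = 1 + depth(e) = 1 + 0 = 1
depth(f(h(e))) = 1 + depth(h(e)) = 1 + 1 = 2
depth(f(b)) = 1 + depth(b) = 1 + 0 = 1
depth(h(f(b))) = 1 + depth(f(b)) = 1 + 1 = 2
depth(g(f(h(e)), h(f(b)))) = 1 + max(2, 2) = 3
depth(h(g(f(h(e)), h(f(b))))) = 1 + depth(g(f(h(e)), h(f(b)))) = 1 + 3 = 4
depth(f(h(g(f(h(e)), h(f(b)))))) = 1 + depth(h(g(f(h(e)), h(f(b))))) = 1 + 4 = 5
depth(g(g(g(a, a), h(b)), f(h(g(f(h(e)), h(f(b))))))) = 1 + max(2, 5) = 6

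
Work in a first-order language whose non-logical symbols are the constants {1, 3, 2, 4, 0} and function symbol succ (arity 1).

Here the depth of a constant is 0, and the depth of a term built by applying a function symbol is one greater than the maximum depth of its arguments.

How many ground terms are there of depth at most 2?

15

Let N_k count ground terms of depth at most k. Each non-constant term of depth ≤ k is some function symbol applied to depth-≤(k−1) arguments, giving N_k = 5 + N_{k-1}.
N_0 = 5
N_1 = 5 + 5 = 10
N_2 = 5 + 10 = 15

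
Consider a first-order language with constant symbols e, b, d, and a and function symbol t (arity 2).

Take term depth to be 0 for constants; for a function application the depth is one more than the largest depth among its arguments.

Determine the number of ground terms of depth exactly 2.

384

If N_k denotes the number of depth-≤k ground terms, the 4 constants give N_0 = 4, and each function symbol of arity r contributes N_{k-1}^r new terms at level k: N_k = 4 + N_{k-1}^2.
N_0 = 4
N_1 = 4 + 4^2 = 20
N_2 = 4 + 20^2 = 404
Terms of depth exactly 2: N_2 − N_1 = 404 − 20 = 384.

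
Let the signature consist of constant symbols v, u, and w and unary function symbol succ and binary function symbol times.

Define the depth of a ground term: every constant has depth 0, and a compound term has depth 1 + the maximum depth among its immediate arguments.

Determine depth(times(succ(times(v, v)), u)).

3

depth(times(v, v)) = 1 + max(0, 0) = 1
depth(succ(times(v, v))) = 1 + depth(times(v, v)) = 1 + 1 = 2
depth(times(succ(times(v, v)), u)) = 1 + max(2, 0) = 3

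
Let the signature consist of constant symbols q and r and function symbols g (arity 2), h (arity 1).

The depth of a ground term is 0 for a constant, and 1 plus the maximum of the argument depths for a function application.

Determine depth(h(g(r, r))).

depth(g(r, r)) = 1 + max(0, 0) = 1
depth(h(g(r, r))) = 1 + depth(g(r, r)) = 1 + 1 = 2

2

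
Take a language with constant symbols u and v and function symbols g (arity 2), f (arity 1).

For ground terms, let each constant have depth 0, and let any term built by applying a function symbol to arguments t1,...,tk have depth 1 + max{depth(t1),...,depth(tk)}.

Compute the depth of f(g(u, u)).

2

depth(g(u, u)) = 1 + max(0, 0) = 1
depth(f(g(u, u))) = 1 + depth(g(u, u)) = 1 + 1 = 2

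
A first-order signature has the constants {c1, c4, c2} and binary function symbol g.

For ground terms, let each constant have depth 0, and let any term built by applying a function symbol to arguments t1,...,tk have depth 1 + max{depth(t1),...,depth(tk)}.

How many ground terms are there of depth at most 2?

147

Write N_k for the number of ground terms of depth ≤ k. A term of depth ≤ k is either a constant or a function symbol applied to arguments of depth ≤ k−1, so N_k = 3 + N_{k-1}^2.
N_0 = 3
N_1 = 3 + 3^2 = 12
N_2 = 3 + 12^2 = 147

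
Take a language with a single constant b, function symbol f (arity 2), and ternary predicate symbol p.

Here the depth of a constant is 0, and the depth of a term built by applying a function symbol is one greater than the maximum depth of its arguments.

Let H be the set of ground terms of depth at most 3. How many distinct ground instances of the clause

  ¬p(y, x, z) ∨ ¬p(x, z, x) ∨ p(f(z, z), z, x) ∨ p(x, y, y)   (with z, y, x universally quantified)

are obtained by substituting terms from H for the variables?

Ground terms of depth ≤ 3:
  Let N_k count ground terms of depth at most k. Each non-constant term of depth ≤ k is some function symbol applied to depth-≤(k−1) arguments, giving N_k = 1 + N_{k-1}^2.
  N_0 = 1
  N_1 = 1 + 1^2 = 2
  N_2 = 1 + 2^2 = 5
  N_3 = 1 + 5^2 = 26
So there are 26 ground terms available for substitution.
The body mentions every one of the 3 quantified variables; since ground terms form a free algebra, no two substitutions collapse to the same formula.
Number of ground instances = 26^3 = 17576.

17576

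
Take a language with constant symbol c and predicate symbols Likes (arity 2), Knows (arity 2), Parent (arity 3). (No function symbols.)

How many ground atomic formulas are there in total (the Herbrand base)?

3

With no function symbols, the Herbrand universe is just the 1 constant.
Ground atoms per predicate: Likes: 1^2 = 1, Knows: 1^2 = 1, Parent: 1^3 = 1.
Herbrand base size = 1 + 1 + 1 = 3.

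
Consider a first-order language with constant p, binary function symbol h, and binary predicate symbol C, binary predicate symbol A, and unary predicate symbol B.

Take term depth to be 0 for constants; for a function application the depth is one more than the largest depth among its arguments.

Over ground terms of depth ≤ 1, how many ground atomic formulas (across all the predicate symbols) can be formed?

First count ground terms of depth ≤ 1.
Write N_k for the number of ground terms of depth ≤ k. A term of depth ≤ k is either a constant or a function symbol applied to arguments of depth ≤ k−1, so N_k = 1 + N_{k-1}^2.
N_0 = 1
N_1 = 1 + 1^2 = 2
Explicitly: p, h(p, p).
So |H| = 2.
Each predicate of arity r yields |H|^r ground atoms (one per choice of an r-tuple from H):
  C: 2^2 = 4;  A: 2^2 = 4;  B: 2
Total ground atoms: 4 + 4 + 2 = 10.

10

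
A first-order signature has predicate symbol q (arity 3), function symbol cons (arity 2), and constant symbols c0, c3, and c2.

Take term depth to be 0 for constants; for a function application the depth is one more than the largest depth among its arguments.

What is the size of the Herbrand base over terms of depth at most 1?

1728

First count ground terms of depth ≤ 1.
If N_k denotes the number of depth-≤k ground terms, the 3 constants give N_0 = 3, and each function symbol of arity r contributes N_{k-1}^r new terms at level k: N_k = 3 + N_{k-1}^2.
N_0 = 3
N_1 = 3 + 3^2 = 12
So |H| = 12.
For each predicate symbol, the number of ground atoms is |H| raised to its arity; summing:
  q: 12^3 = 1728
Total ground atoms: 1728.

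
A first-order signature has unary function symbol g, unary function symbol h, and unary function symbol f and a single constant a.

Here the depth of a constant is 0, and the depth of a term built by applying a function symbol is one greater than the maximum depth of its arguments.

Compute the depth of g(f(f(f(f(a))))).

depth(f(a)) = 1 + depth(a) = 1 + 0 = 1
depth(f(f(a))) = 1 + depth(f(a)) = 1 + 1 = 2
depth(f(f(f(a)))) = 1 + depth(f(f(a))) = 1 + 2 = 3
depth(f(f(f(f(a))))) = 1 + depth(f(f(f(a)))) = 1 + 3 = 4
depth(g(f(f(f(f(a)))))) = 1 + depth(f(f(f(f(a))))) = 1 + 4 = 5

5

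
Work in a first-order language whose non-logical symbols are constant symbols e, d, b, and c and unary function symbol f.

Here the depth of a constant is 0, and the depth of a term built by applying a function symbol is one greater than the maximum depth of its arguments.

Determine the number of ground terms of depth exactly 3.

4

If N_k denotes the number of depth-≤k ground terms, the 4 constants give N_0 = 4, and each function symbol of arity r contributes N_{k-1}^r new terms at level k: N_k = 4 + N_{k-1}.
N_0 = 4
N_1 = 4 + 4 = 8
N_2 = 4 + 8 = 12
N_3 = 4 + 12 = 16
Terms of depth exactly 3: N_3 − N_2 = 16 − 12 = 4.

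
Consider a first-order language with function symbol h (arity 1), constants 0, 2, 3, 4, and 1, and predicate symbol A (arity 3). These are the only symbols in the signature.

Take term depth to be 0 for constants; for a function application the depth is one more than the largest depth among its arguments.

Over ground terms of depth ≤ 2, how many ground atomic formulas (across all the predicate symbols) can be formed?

First count ground terms of depth ≤ 2.
Write N_k for the number of ground terms of depth ≤ k. A term of depth ≤ k is either a constant or a function symbol applied to arguments of depth ≤ k−1, so N_k = 5 + N_{k-1}.
N_0 = 5
N_1 = 5 + 5 = 10
N_2 = 5 + 10 = 15
So |H| = 15.
Each predicate of arity r yields |H|^r ground atoms (one per choice of an r-tuple from H):
  A: 15^3 = 3375
Total ground atoms: 3375.

3375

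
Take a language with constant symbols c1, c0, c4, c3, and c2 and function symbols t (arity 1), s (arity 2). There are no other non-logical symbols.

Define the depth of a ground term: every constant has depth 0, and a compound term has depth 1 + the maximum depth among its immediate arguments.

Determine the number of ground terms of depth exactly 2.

1230

Count level by level. With function symbols t/1, s/2, the terms of depth ≤ k are the 5 constants together with each function applied to depth-≤(k−1) tuples, so N_k = 5 + N_{k-1} + N_{k-1}^2.
N_0 = 5
N_1 = 5 + 5 + 5^2 = 35
N_2 = 5 + 35 + 35^2 = 1265
Terms of depth exactly 2: N_2 − N_1 = 1265 − 35 = 1230.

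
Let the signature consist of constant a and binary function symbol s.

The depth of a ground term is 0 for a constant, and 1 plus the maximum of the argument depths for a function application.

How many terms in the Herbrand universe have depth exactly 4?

651

Let N_k = |{terms of depth ≤ k}|. Then N_0 = 1 and N_k = 1 + N_{k-1}^2 for k ≥ 1 (one summand per function symbol, arity giving the exponent).
N_0 = 1
N_1 = 1 + 1^2 = 2
N_2 = 1 + 2^2 = 5
N_3 = 1 + 5^2 = 26
N_4 = 1 + 26^2 = 677
Terms of depth exactly 4: N_4 − N_3 = 677 − 26 = 651.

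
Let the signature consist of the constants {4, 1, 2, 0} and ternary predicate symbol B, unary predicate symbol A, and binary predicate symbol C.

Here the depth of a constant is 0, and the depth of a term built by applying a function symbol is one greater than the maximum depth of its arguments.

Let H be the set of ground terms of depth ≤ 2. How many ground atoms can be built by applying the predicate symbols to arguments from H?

84

First count ground terms of depth ≤ 2.
With no function symbols every ground term is a constant, so there are exactly 4 ground terms at every depth bound.
N_0 = 4
N_1 = 4
N_2 = 4
So |H| = 4.
A ground atom is a predicate applied to a tuple of terms from H, so the count is the sum over predicates of |H|^arity:
  B: 4^3 = 64;  A: 4;  C: 4^2 = 16
Total ground atoms: 64 + 4 + 16 = 84.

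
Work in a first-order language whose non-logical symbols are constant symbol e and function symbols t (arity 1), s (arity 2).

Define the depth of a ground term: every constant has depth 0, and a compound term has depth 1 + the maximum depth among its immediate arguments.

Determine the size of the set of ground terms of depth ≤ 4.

Let N_k = |{terms of depth ≤ k}|. Then N_0 = 1 and N_k = 1 + N_{k-1} + N_{k-1}^2 for k ≥ 1 (one summand per function symbol, arity giving the exponent).
N_0 = 1
N_1 = 1 + 1 + 1^2 = 3
N_2 = 1 + 3 + 3^2 = 13
N_3 = 1 + 13 + 13^2 = 183
N_4 = 1 + 183 + 183^2 = 33673

33673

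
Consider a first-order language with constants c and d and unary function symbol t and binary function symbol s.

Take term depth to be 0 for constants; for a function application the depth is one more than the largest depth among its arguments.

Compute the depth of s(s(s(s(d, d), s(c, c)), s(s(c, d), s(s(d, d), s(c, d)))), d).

depth(s(d, d)) = 1 + max(0, 0) = 1
depth(s(c, c)) = 1 + max(0, 0) = 1
depth(s(s(d, d), s(c, c))) = 1 + max(1, 1) = 2
depth(s(c, d)) = 1 + max(0, 0) = 1
depth(s(s(d, d), s(c, d))) = 1 + max(1, 1) = 2
depth(s(s(c, d), s(s(d, d), s(c, d)))) = 1 + max(1, 2) = 3
depth(s(s(s(d, d), s(c, c)), s(s(c, d), s(s(d, d), s(c, d))))) = 1 + max(2, 3) = 4
depth(s(s(s(s(d, d), s(c, c)), s(s(c, d), s(s(d, d), s(c, d)))), d)) = 1 + max(4, 0) = 5

5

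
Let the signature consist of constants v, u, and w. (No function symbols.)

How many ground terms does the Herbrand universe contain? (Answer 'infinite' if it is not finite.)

3

There are no function symbols, so every ground term is one of the 3 constants.
The Herbrand universe is {v, u, w}, which is finite with 3 elements.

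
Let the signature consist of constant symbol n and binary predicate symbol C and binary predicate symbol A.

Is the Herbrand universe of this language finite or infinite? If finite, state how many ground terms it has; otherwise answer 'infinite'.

There are no function symbols, so the only ground term is the single constant.
The Herbrand universe is {n}, finite with 1 element.

1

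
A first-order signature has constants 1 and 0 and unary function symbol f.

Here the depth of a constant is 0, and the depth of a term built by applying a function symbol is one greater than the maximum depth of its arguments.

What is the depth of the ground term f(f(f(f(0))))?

4

depth(f(0)) = 1 + depth(0) = 1 + 0 = 1
depth(f(f(0))) = 1 + depth(f(0)) = 1 + 1 = 2
depth(f(f(f(0)))) = 1 + depth(f(f(0))) = 1 + 2 = 3
depth(f(f(f(f(0))))) = 1 + depth(f(f(f(0)))) = 1 + 3 = 4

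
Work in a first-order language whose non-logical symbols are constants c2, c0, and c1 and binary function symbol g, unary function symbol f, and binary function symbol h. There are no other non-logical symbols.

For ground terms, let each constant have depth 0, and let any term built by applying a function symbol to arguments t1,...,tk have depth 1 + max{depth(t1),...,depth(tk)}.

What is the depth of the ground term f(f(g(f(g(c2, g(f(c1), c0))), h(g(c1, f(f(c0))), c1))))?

depth(f(c1)) = 1 + depth(c1) = 1 + 0 = 1
depth(g(f(c1), c0)) = 1 + max(1, 0) = 2
depth(g(c2, g(f(c1), c0))) = 1 + max(0, 2) = 3
depth(f(g(c2, g(f(c1), c0)))) = 1 + depth(g(c2, g(f(c1), c0))) = 1 + 3 = 4
depth(f(c0)) = 1 + depth(c0) = 1 + 0 = 1
depth(f(f(c0))) = 1 + depth(f(c0)) = 1 + 1 = 2
depth(g(c1, f(f(c0)))) = 1 + max(0, 2) = 3
depth(h(g(c1, f(f(c0))), c1)) = 1 + max(3, 0) = 4
depth(g(f(g(c2, g(f(c1), c0))), h(g(c1, f(f(c0))), c1))) = 1 + max(4, 4) = 5
depth(f(g(f(g(c2, g(f(c1), c0))), h(g(c1, f(f(c0))), c1)))) = 1 + depth(g(f(g(c2, g(f(c1), c0))), h(g(c1, f(f(c0))), c1))) = 1 + 5 = 6
depth(f(f(g(f(g(c2, g(f(c1), c0))), h(g(c1, f(f(c0))), c1))))) = 1 + depth(f(g(f(g(c2, g(f(c1), c0))), h(g(c1, f(f(c0))), c1)))) = 1 + 6 = 7

7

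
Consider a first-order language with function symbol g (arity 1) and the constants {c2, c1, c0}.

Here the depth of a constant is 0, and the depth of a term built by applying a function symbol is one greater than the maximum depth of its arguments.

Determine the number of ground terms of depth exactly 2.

3

If N_k denotes the number of depth-≤k ground terms, the 3 constants give N_0 = 3, and each function symbol of arity r contributes N_{k-1}^r new terms at level k: N_k = 3 + N_{k-1}.
N_0 = 3
N_1 = 3 + 3 = 6
N_2 = 3 + 6 = 9
Terms of depth exactly 2: N_2 − N_1 = 9 − 6 = 3.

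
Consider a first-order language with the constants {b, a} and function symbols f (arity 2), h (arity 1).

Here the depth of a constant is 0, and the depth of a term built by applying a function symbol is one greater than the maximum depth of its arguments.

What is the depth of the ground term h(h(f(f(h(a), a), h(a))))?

depth(h(a)) = 1 + depth(a) = 1 + 0 = 1
depth(f(h(a), a)) = 1 + max(1, 0) = 2
depth(f(f(h(a), a), h(a))) = 1 + max(2, 1) = 3
depth(h(f(f(h(a), a), h(a)))) = 1 + depth(f(f(h(a), a), h(a))) = 1 + 3 = 4
depth(h(h(f(f(h(a), a), h(a))))) = 1 + depth(h(f(f(h(a), a), h(a)))) = 1 + 4 = 5

5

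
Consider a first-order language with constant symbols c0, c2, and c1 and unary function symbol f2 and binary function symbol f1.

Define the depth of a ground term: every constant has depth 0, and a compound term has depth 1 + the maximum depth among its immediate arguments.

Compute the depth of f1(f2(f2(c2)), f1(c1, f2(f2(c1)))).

4

depth(f2(c2)) = 1 + depth(c2) = 1 + 0 = 1
depth(f2(f2(c2))) = 1 + depth(f2(c2)) = 1 + 1 = 2
depth(f2(c1)) = 1 + depth(c1) = 1 + 0 = 1
depth(f2(f2(c1))) = 1 + depth(f2(c1)) = 1 + 1 = 2
depth(f1(c1, f2(f2(c1)))) = 1 + max(0, 2) = 3
depth(f1(f2(f2(c2)), f1(c1, f2(f2(c1))))) = 1 + max(2, 3) = 4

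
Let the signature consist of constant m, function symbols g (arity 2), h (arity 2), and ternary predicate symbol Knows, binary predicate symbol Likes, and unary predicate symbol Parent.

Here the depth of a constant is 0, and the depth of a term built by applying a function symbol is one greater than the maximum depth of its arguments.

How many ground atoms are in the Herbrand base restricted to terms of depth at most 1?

39

First count ground terms of depth ≤ 1.
Write N_k for the number of ground terms of depth ≤ k. A term of depth ≤ k is either a constant or a function symbol applied to arguments of depth ≤ k−1, so N_k = 1 + N_{k-1}^2 + N_{k-1}^2.
N_0 = 1
N_1 = 1 + 1^2 + 1^2 = 3
Explicitly: m, g(m, m), h(m, m).
So |H| = 3.
Each predicate of arity r yields |H|^r ground atoms (one per choice of an r-tuple from H):
  Knows: 3^3 = 27;  Likes: 3^2 = 9;  Parent: 3
Total ground atoms: 27 + 9 + 3 = 39.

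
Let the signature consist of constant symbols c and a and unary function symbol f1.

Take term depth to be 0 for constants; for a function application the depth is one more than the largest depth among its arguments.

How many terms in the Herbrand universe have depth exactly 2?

Write N_k for the number of ground terms of depth ≤ k. A term of depth ≤ k is either a constant or a function symbol applied to arguments of depth ≤ k−1, so N_k = 2 + N_{k-1}.
N_0 = 2
N_1 = 2 + 2 = 4
N_2 = 2 + 4 = 6
Terms of depth exactly 2: N_2 − N_1 = 6 − 4 = 2.

2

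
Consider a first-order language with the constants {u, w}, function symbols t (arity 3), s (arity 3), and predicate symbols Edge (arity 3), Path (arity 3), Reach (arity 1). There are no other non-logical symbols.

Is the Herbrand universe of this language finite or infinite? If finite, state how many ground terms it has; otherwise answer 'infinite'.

The signature has at least one function symbol (t, arity 3) and at least one constant (u).
Iterating t gives infinitely many distinct ground terms: u, t(u, u, u), t(t(u, u, u), t(u, u, u), t(u, u, u)), ...
So the Herbrand universe is infinite.

infinite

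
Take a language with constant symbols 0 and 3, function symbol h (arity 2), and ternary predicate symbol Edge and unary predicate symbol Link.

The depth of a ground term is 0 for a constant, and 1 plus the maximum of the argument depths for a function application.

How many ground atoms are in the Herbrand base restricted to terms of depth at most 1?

First count ground terms of depth ≤ 1.
Count level by level. With function symbols h/2, the terms of depth ≤ k are the 2 constants together with each function applied to depth-≤(k−1) tuples, so N_k = 2 + N_{k-1}^2.
N_0 = 2
N_1 = 2 + 2^2 = 6
So |H| = 6.
A ground atom is a predicate applied to a tuple of terms from H, so the count is the sum over predicates of |H|^arity:
  Edge: 6^3 = 216;  Link: 6
Total ground atoms: 216 + 6 = 222.

222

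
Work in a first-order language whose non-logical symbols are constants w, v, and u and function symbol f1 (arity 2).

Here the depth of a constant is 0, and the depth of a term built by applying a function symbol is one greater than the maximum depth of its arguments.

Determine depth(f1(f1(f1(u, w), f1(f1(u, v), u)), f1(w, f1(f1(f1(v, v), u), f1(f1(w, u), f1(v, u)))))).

depth(f1(u, w)) = 1 + max(0, 0) = 1
depth(f1(u, v)) = 1 + max(0, 0) = 1
depth(f1(f1(u, v), u)) = 1 + max(1, 0) = 2
depth(f1(f1(u, w), f1(f1(u, v), u))) = 1 + max(1, 2) = 3
depth(f1(v, v)) = 1 + max(0, 0) = 1
depth(f1(f1(v, v), u)) = 1 + max(1, 0) = 2
depth(f1(w, u)) = 1 + max(0, 0) = 1
depth(f1(v, u)) = 1 + max(0, 0) = 1
depth(f1(f1(w, u), f1(v, u))) = 1 + max(1, 1) = 2
depth(f1(f1(f1(v, v), u), f1(f1(w, u), f1(v, u)))) = 1 + max(2, 2) = 3
depth(f1(w, f1(f1(f1(v, v), u), f1(f1(w, u), f1(v, u))))) = 1 + max(0, 3) = 4
depth(f1(f1(f1(u, w), f1(f1(u, v), u)), f1(w, f1(f1(f1(v, v), u), f1(f1(w, u), f1(v, u)))))) = 1 + max(3, 4) = 5

5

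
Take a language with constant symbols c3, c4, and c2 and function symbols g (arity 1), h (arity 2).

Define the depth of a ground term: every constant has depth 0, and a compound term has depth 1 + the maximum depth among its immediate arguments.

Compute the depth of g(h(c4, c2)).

2

depth(h(c4, c2)) = 1 + max(0, 0) = 1
depth(g(h(c4, c2))) = 1 + depth(h(c4, c2)) = 1 + 1 = 2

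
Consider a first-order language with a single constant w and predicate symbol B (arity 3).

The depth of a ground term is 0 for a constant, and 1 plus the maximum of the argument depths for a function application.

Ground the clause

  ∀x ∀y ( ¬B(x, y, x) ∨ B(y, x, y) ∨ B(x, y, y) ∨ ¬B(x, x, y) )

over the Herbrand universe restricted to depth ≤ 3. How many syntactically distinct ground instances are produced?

Ground terms of depth ≤ 3:
  With no function symbols every ground term is a constant, so there is exactly 1 ground term at every depth bound.
  N_0 = 1
  N_1 = 1
  N_2 = 1
  N_3 = 1
So there is exactly 1 ground term available for substitution.
There are 2 variables to instantiate (x, y), each occurring in at least one literal, so different choices give different ground instances.
Number of ground instances = 1^2 = 1.

1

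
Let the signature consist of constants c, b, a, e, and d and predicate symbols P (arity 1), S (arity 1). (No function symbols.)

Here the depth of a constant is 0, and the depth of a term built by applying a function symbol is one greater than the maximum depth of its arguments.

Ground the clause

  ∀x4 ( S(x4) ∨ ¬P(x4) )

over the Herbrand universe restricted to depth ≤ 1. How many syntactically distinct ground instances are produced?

Ground terms of depth ≤ 1:
  With no function symbols every ground term is a constant, so there are exactly 5 ground terms at every depth bound.
  N_0 = 5
  N_1 = 5
  Explicitly: c, b, a, e, d.
So there are 5 ground terms available for substitution.
The body mentions the single quantified variable x4; since ground terms form a free algebra, no two substitutions collapse to the same formula.
Number of ground instances = 5.

5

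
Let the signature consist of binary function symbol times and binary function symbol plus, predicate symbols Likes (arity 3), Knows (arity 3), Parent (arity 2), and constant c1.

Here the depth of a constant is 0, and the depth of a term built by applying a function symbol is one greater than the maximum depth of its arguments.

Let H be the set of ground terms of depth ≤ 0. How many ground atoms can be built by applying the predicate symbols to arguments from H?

3

First count ground terms of depth ≤ 0.
Write N_k for the number of ground terms of depth ≤ k. A term of depth ≤ k is either a constant or a function symbol applied to arguments of depth ≤ k−1, so N_k = 1 + N_{k-1}^2 + N_{k-1}^2.
N_0 = 1
So |H| = 1.
Ground atoms are formed by filling each argument slot of a predicate with a term from H, so an r-ary predicate gives |H|^r atoms:
  Likes: 1^3 = 1;  Knows: 1^3 = 1;  Parent: 1^2 = 1
Total ground atoms: 1 + 1 + 1 = 3.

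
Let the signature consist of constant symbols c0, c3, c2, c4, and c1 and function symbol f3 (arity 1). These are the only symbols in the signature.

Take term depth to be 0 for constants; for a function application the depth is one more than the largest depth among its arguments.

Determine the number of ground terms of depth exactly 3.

5

Let N_k = |{terms of depth ≤ k}|. Then N_0 = 5 and N_k = 5 + N_{k-1} for k ≥ 1 (one summand per function symbol, arity giving the exponent).
N_0 = 5
N_1 = 5 + 5 = 10
N_2 = 5 + 10 = 15
N_3 = 5 + 15 = 20
Terms of depth exactly 3: N_3 − N_2 = 20 − 15 = 5.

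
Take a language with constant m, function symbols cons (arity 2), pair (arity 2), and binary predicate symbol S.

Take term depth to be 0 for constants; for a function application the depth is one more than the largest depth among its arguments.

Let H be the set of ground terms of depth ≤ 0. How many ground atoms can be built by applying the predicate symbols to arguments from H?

1

First count ground terms of depth ≤ 0.
Let N_k count ground terms of depth at most k. Each non-constant term of depth ≤ k is some function symbol applied to depth-≤(k−1) arguments, giving N_k = 1 + N_{k-1}^2 + N_{k-1}^2.
N_0 = 1
Explicitly: m.
So |H| = 1.
For each predicate symbol, the number of ground atoms is |H| raised to its arity; summing:
  S: 1^2 = 1
Total ground atoms: 1.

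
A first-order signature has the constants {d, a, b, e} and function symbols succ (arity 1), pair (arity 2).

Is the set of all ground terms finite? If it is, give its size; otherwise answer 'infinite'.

The signature has at least one function symbol (succ, arity 1) and at least one constant (d).
Iterating succ gives infinitely many distinct ground terms: d, succ(d), succ(succ(d)), ...
So the Herbrand universe is infinite.

infinite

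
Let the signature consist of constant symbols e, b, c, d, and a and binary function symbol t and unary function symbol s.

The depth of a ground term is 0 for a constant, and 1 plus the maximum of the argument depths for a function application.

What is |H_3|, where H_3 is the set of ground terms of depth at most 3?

1601495

Write N_k for the number of ground terms of depth ≤ k. A term of depth ≤ k is either a constant or a function symbol applied to arguments of depth ≤ k−1, so N_k = 5 + N_{k-1}^2 + N_{k-1}.
N_0 = 5
N_1 = 5 + 5^2 + 5 = 35
N_2 = 5 + 35^2 + 35 = 1265
N_3 = 5 + 1265^2 + 1265 = 1601495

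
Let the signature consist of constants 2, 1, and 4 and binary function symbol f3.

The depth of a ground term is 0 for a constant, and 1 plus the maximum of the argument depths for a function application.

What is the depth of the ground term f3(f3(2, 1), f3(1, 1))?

2

depth(f3(2, 1)) = 1 + max(0, 0) = 1
depth(f3(1, 1)) = 1 + max(0, 0) = 1
depth(f3(f3(2, 1), f3(1, 1))) = 1 + max(1, 1) = 2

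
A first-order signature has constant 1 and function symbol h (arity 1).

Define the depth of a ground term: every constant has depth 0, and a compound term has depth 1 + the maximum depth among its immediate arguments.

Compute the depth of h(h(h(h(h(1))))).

5

depth(h(1)) = 1 + depth(1) = 1 + 0 = 1
depth(h(h(1))) = 1 + depth(h(1)) = 1 + 1 = 2
depth(h(h(h(1)))) = 1 + depth(h(h(1))) = 1 + 2 = 3
depth(h(h(h(h(1))))) = 1 + depth(h(h(h(1)))) = 1 + 3 = 4
depth(h(h(h(h(h(1)))))) = 1 + depth(h(h(h(h(1))))) = 1 + 4 = 5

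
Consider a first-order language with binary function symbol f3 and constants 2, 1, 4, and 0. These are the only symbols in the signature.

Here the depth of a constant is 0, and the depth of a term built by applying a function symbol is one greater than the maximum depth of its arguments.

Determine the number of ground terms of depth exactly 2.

If N_k denotes the number of depth-≤k ground terms, the 4 constants give N_0 = 4, and each function symbol of arity r contributes N_{k-1}^r new terms at level k: N_k = 4 + N_{k-1}^2.
N_0 = 4
N_1 = 4 + 4^2 = 20
N_2 = 4 + 20^2 = 404
Terms of depth exactly 2: N_2 − N_1 = 404 − 20 = 384.

384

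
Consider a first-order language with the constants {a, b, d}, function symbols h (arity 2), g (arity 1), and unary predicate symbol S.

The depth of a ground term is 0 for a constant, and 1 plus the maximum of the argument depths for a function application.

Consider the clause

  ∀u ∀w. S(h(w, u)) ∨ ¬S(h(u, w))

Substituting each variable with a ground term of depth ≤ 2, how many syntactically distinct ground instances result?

Ground terms of depth ≤ 2:
  If N_k denotes the number of depth-≤k ground terms, the 3 constants give N_0 = 3, and each function symbol of arity r contributes N_{k-1}^r new terms at level k: N_k = 3 + N_{k-1}^2 + N_{k-1}.
  N_0 = 3
  N_1 = 3 + 3^2 + 3 = 15
  N_2 = 3 + 15^2 + 15 = 243
So there are 243 ground terms available for substitution.
There are 2 variables to instantiate (u, w), each occurring in at least one literal, so different choices give different ground instances.
Number of ground instances = 243^2 = 59049.

59049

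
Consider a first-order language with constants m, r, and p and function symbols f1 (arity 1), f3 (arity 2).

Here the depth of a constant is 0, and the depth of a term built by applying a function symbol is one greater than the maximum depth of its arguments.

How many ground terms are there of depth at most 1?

If N_k denotes the number of depth-≤k ground terms, the 3 constants give N_0 = 3, and each function symbol of arity r contributes N_{k-1}^r new terms at level k: N_k = 3 + N_{k-1} + N_{k-1}^2.
N_0 = 3
N_1 = 3 + 3 + 3^2 = 15

15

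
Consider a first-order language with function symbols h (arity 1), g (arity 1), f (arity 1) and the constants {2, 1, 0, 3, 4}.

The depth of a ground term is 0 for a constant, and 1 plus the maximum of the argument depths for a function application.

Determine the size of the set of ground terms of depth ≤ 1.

20

Count level by level. With function symbols h/1, g/1, f/1, the terms of depth ≤ k are the 5 constants together with each function applied to depth-≤(k−1) tuples, so N_k = 5 + N_{k-1} + N_{k-1} + N_{k-1}.
N_0 = 5
N_1 = 5 + 5 + 5 + 5 = 20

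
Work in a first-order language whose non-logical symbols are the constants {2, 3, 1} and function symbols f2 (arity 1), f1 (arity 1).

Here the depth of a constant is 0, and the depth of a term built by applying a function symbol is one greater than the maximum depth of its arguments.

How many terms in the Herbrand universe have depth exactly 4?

Let N_k count ground terms of depth at most k. Each non-constant term of depth ≤ k is some function symbol applied to depth-≤(k−1) arguments, giving N_k = 3 + N_{k-1} + N_{k-1}.
N_0 = 3
N_1 = 3 + 3 + 3 = 9
N_2 = 3 + 9 + 9 = 21
N_3 = 3 + 21 + 21 = 45
N_4 = 3 + 45 + 45 = 93
Terms of depth exactly 4: N_4 − N_3 = 93 − 45 = 48.

48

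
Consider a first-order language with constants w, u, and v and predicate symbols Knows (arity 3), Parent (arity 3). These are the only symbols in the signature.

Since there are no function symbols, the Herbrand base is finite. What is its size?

With no function symbols, the Herbrand universe is just the 3 constants.
Ground atoms per predicate: Knows: 3^3 = 27, Parent: 3^3 = 27.
Herbrand base size = 27 + 27 = 54.

54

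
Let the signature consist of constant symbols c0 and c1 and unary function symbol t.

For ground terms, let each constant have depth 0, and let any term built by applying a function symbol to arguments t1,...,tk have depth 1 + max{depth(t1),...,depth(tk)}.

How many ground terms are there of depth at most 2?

6

Write N_k for the number of ground terms of depth ≤ k. A term of depth ≤ k is either a constant or a function symbol applied to arguments of depth ≤ k−1, so N_k = 2 + N_{k-1}.
N_0 = 2
N_1 = 2 + 2 = 4
N_2 = 2 + 4 = 6
Explicitly: c0, c1, t(c0), t(c1), t(t(c0)), t(t(c1)).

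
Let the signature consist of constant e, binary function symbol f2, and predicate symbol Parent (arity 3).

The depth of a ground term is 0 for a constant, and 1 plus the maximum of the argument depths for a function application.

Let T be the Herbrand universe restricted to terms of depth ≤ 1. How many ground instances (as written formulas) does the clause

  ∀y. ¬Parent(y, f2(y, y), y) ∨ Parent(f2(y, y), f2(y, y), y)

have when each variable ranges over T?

2

Ground terms of depth ≤ 1:
  Let N_k = |{terms of depth ≤ k}|. Then N_0 = 1 and N_k = 1 + N_{k-1}^2 for k ≥ 1 (one summand per function symbol, arity giving the exponent).
  N_0 = 1
  N_1 = 1 + 1^2 = 2
  Explicitly: e, f2(e, e).
So there are 2 ground terms available for substitution.
The clause has 1 distinct variable (y), which appears in the body. In the free term algebra distinct substitutions yield syntactically distinct ground instances.
Number of ground instances = 2.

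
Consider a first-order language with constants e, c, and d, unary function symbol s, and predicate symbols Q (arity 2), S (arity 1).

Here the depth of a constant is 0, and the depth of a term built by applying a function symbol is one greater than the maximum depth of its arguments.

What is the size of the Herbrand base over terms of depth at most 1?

42

First count ground terms of depth ≤ 1.
Write N_k for the number of ground terms of depth ≤ k. A term of depth ≤ k is either a constant or a function symbol applied to arguments of depth ≤ k−1, so N_k = 3 + N_{k-1}.
N_0 = 3
N_1 = 3 + 3 = 6
Explicitly: e, c, d, s(e), s(c), s(d).
So |H| = 6.
Each predicate of arity r yields |H|^r ground atoms (one per choice of an r-tuple from H):
  Q: 6^2 = 36;  S: 6
Total ground atoms: 36 + 6 = 42.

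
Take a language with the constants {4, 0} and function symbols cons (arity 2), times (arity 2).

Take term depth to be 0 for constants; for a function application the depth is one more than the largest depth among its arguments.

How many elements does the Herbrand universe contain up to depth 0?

Write N_k for the number of ground terms of depth ≤ k. A term of depth ≤ k is either a constant or a function symbol applied to arguments of depth ≤ k−1, so N_k = 2 + N_{k-1}^2 + N_{k-1}^2.
N_0 = 2
Explicitly: 4, 0.

2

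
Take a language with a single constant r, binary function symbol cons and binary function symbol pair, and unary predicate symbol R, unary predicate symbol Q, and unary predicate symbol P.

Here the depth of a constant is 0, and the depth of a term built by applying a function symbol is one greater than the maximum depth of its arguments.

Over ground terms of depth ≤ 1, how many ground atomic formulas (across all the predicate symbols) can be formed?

9

First count ground terms of depth ≤ 1.
Let N_k count ground terms of depth at most k. Each non-constant term of depth ≤ k is some function symbol applied to depth-≤(k−1) arguments, giving N_k = 1 + N_{k-1}^2 + N_{k-1}^2.
N_0 = 1
N_1 = 1 + 1^2 + 1^2 = 3
Explicitly: r, cons(r, r), pair(r, r).
So |H| = 3.
Each predicate of arity r yields |H|^r ground atoms (one per choice of an r-tuple from H):
  R: 3;  Q: 3;  P: 3
Total ground atoms: 3 + 3 + 3 = 9.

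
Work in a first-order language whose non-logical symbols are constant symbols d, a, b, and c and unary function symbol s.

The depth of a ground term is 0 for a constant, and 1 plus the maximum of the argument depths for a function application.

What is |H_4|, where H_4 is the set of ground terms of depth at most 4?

20

If N_k denotes the number of depth-≤k ground terms, the 4 constants give N_0 = 4, and each function symbol of arity r contributes N_{k-1}^r new terms at level k: N_k = 4 + N_{k-1}.
N_0 = 4
N_1 = 4 + 4 = 8
N_2 = 4 + 8 = 12
N_3 = 4 + 12 = 16
N_4 = 4 + 16 = 20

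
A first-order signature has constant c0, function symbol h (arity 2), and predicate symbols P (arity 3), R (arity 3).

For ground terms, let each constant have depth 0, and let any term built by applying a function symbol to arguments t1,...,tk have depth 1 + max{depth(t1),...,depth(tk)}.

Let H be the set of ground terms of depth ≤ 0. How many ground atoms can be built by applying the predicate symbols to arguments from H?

2

First count ground terms of depth ≤ 0.
Write N_k for the number of ground terms of depth ≤ k. A term of depth ≤ k is either a constant or a function symbol applied to arguments of depth ≤ k−1, so N_k = 1 + N_{k-1}^2.
N_0 = 1
So |H| = 1.
A ground atom is a predicate applied to a tuple of terms from H, so the count is the sum over predicates of |H|^arity:
  P: 1^3 = 1;  R: 1^3 = 1
Total ground atoms: 1 + 1 = 2.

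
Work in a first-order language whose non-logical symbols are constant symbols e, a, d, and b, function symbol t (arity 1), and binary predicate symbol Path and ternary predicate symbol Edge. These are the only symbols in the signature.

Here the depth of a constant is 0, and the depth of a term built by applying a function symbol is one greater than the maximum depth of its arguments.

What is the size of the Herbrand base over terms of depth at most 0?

First count ground terms of depth ≤ 0.
Let N_k = |{terms of depth ≤ k}|. Then N_0 = 4 and N_k = 4 + N_{k-1} for k ≥ 1 (one summand per function symbol, arity giving the exponent).
N_0 = 4
Explicitly: e, a, d, b.
So |H| = 4.
For each predicate symbol, the number of ground atoms is |H| raised to its arity; summing:
  Path: 4^2 = 16;  Edge: 4^3 = 64
Total ground atoms: 16 + 64 = 80.

80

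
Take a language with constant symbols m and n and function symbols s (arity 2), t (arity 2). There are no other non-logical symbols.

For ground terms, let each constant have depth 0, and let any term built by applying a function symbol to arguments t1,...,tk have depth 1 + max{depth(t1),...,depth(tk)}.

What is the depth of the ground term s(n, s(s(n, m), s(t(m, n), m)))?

depth(s(n, m)) = 1 + max(0, 0) = 1
depth(t(m, n)) = 1 + max(0, 0) = 1
depth(s(t(m, n), m)) = 1 + max(1, 0) = 2
depth(s(s(n, m), s(t(m, n), m))) = 1 + max(1, 2) = 3
depth(s(n, s(s(n, m), s(t(m, n), m)))) = 1 + max(0, 3) = 4

4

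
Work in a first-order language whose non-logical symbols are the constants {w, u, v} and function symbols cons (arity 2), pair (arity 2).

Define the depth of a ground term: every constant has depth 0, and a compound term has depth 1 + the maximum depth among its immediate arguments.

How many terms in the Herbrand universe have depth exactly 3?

1565568

Count level by level. With function symbols cons/2, pair/2, the terms of depth ≤ k are the 3 constants together with each function applied to depth-≤(k−1) tuples, so N_k = 3 + N_{k-1}^2 + N_{k-1}^2.
N_0 = 3
N_1 = 3 + 3^2 + 3^2 = 21
N_2 = 3 + 21^2 + 21^2 = 885
N_3 = 3 + 885^2 + 885^2 = 1566453
Terms of depth exactly 3: N_3 − N_2 = 1566453 − 885 = 1565568.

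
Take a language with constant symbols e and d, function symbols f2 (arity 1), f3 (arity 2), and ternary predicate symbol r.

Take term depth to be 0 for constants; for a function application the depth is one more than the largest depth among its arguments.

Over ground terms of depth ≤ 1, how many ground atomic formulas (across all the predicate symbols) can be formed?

512

First count ground terms of depth ≤ 1.
Let N_k = |{terms of depth ≤ k}|. Then N_0 = 2 and N_k = 2 + N_{k-1} + N_{k-1}^2 for k ≥ 1 (one summand per function symbol, arity giving the exponent).
N_0 = 2
N_1 = 2 + 2 + 2^2 = 8
Explicitly: e, d, f2(e), f2(d), f3(e, e), f3(e, d), f3(d, e), f3(d, d).
So |H| = 8.
Ground atoms are formed by filling each argument slot of a predicate with a term from H, so an r-ary predicate gives |H|^r atoms:
  r: 8^3 = 512
Total ground atoms: 512.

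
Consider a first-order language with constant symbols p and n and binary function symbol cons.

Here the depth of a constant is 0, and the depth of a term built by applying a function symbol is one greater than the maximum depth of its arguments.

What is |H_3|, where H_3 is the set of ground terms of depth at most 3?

Let N_k = |{terms of depth ≤ k}|. Then N_0 = 2 and N_k = 2 + N_{k-1}^2 for k ≥ 1 (one summand per function symbol, arity giving the exponent).
N_0 = 2
N_1 = 2 + 2^2 = 6
N_2 = 2 + 6^2 = 38
N_3 = 2 + 38^2 = 1446

1446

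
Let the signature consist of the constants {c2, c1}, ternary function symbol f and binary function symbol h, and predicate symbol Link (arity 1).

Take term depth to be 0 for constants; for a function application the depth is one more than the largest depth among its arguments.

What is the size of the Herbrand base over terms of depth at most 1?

14

First count ground terms of depth ≤ 1.
Let N_k count ground terms of depth at most k. Each non-constant term of depth ≤ k is some function symbol applied to depth-≤(k−1) arguments, giving N_k = 2 + N_{k-1}^3 + N_{k-1}^2.
N_0 = 2
N_1 = 2 + 2^3 + 2^2 = 14
So |H| = 14.
For each predicate symbol, the number of ground atoms is |H| raised to its arity; summing:
  Link: 14
Total ground atoms: 14.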